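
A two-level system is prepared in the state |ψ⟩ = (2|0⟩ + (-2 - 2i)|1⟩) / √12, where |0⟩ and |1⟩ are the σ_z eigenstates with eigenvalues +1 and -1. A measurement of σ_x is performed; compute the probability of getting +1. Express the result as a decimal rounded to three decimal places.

0.167

|+x⟩ = (|0⟩ + |1⟩)/√2, so ⟨+x|ψ⟩ = (-2i) / (√2·√12).
P = |-2i|² / 24 = 4/24.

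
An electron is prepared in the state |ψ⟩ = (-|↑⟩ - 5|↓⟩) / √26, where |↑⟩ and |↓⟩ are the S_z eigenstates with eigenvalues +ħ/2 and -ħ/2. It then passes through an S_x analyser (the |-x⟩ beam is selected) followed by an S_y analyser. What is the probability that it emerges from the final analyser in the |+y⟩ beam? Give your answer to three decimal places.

First analyser (S_x): P(|-x⟩) = |⟨-x|ψ⟩|² = 16/52.
After stage 1 the state is |-x⟩; P(|+y⟩) = |⟨+y|-x⟩|² = 1/2.
Joint probability = 16/52 × 1/2 = 0.154.

0.154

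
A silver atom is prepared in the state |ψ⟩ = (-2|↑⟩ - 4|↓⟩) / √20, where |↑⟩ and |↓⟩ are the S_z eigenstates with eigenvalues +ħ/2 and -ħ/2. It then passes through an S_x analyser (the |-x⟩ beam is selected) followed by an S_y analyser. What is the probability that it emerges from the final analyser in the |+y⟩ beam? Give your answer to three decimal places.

First analyser (S_x): P(|-x⟩) = |⟨-x|ψ⟩|² = 4/40.
After stage 1 the state is |-x⟩; P(|+y⟩) = |⟨+y|-x⟩|² = 1/2.
Joint probability = 4/40 × 1/2 = 0.050.

0.050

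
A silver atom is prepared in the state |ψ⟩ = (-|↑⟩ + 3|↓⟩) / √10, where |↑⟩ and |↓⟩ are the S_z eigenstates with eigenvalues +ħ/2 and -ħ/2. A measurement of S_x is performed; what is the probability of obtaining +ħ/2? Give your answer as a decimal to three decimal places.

|+x⟩ = (|↑⟩ + |↓⟩)/√2, so ⟨+x|ψ⟩ = (2) / (√2·√10).
P = |2|² / 20 = 4/20.

0.200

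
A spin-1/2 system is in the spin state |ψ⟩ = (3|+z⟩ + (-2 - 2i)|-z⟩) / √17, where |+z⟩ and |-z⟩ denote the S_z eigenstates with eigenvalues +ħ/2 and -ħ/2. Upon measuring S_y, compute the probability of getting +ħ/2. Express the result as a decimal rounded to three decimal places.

0.147

|+y⟩ = (|+z⟩ + i|-z⟩)/√2, so ⟨+y|ψ⟩ = (1 + 2i) / (√2·√17).
P = |1 + 2i|² / 34 = 5/34.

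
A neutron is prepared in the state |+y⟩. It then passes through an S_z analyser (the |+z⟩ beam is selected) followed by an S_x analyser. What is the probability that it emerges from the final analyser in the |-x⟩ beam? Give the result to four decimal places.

0.2500

First analyser (S_z): from |+y⟩, P(|+z⟩) = 1/2.
After stage 1 the state is |+z⟩; P(|-x⟩) = |⟨-x|+z⟩|² = 1/2.
Joint probability = 1/2 × 1/2 = 0.2500.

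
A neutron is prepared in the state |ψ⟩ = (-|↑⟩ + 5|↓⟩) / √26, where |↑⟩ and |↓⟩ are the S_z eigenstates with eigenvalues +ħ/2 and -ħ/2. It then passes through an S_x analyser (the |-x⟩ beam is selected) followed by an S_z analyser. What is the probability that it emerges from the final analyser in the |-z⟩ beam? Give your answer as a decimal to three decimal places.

First analyser (S_x): P(|-x⟩) = |⟨-x|ψ⟩|² = 36/52.
After stage 1 the state is |-x⟩; P(|-z⟩) = |⟨-z|-x⟩|² = 1/2.
Joint probability = 36/52 × 1/2 = 0.346.

0.346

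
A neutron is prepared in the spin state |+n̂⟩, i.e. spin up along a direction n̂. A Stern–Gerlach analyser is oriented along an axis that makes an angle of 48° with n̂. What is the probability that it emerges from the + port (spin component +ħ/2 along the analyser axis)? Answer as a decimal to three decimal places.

For spin-½, the probability of finding spin-up along an axis at angle θ to the initial spin direction is cos²(θ/2); spin-down is sin²(θ/2).
θ = 48°, so P = cos²(24°) ≈ 0.835.

0.835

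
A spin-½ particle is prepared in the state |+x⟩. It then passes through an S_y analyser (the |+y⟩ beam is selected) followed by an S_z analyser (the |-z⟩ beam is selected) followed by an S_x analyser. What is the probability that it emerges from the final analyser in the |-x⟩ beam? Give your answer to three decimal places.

0.125

First analyser (S_y): from |+x⟩, P(|+y⟩) = 1/2.
After stage 1 the state is |+y⟩; P(|-z⟩) = |⟨-z|+y⟩|² = 1/2.
After stage 2 the state is |-z⟩; P(|-x⟩) = |⟨-x|-z⟩|² = 1/2.
Joint probability = 1/2 × 1/2 × 1/2 = 0.125.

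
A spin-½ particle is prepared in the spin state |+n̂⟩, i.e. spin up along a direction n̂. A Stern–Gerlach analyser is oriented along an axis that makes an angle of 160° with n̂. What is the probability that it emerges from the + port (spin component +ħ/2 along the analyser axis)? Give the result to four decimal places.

For spin-½, the probability of finding spin-up along an axis at angle θ to the initial spin direction is cos²(θ/2); spin-down is sin²(θ/2).
θ = 160°, so P = cos²(80°) ≈ 0.0302.

0.0302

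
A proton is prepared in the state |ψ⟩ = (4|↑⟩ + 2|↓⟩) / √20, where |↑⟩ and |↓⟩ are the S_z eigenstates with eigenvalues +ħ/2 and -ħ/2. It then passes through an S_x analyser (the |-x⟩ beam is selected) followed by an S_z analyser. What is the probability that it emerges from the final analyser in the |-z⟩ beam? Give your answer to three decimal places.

First analyser (S_x): P(|-x⟩) = |⟨-x|ψ⟩|² = 4/40.
After stage 1 the state is |-x⟩; P(|-z⟩) = |⟨-z|-x⟩|² = 1/2.
Joint probability = 4/40 × 1/2 = 0.050.

0.050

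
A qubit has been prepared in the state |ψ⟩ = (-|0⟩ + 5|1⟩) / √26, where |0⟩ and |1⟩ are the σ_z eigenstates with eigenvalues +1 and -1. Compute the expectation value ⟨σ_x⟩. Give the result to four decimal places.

⟨σ_x⟩ = 2 Re(a* b)/(|a|²+|b|²) with a = -1, b = 5.
a* b = -5, so ⟨σ_x⟩ = -10/26.

-0.3846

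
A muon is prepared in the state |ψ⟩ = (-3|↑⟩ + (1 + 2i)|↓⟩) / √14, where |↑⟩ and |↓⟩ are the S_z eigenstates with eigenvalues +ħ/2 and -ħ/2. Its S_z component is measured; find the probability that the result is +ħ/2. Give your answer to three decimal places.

0.643

The +ħ/2 outcome corresponds to |↑⟩. Its amplitude in |ψ⟩ is -3/√14.
P = |-3|² / 14 = 9/14.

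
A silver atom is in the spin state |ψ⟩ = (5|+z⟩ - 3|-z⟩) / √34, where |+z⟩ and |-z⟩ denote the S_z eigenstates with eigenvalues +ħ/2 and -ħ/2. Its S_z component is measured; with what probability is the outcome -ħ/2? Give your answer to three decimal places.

The -ħ/2 outcome corresponds to |-z⟩. Its amplitude in |ψ⟩ is -3/√34.
P = |-3|² / 34 = 9/34.

0.265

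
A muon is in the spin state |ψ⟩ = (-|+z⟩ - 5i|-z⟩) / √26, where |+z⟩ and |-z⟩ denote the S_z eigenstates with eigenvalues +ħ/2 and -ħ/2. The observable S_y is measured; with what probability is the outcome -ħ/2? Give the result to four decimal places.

0.3077

|-y⟩ = (|+z⟩ - i|-z⟩)/√2, so ⟨-y|ψ⟩ = (4) / (√2·√26).
P = |4|² / 52 = 16/52.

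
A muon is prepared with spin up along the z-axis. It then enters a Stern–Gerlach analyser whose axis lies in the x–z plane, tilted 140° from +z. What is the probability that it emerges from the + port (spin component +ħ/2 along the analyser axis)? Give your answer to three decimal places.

For spin-½, the probability of finding spin-up along an axis at angle θ to the initial spin direction is cos²(θ/2); spin-down is sin²(θ/2).
θ = 140°, so P = cos²(70°) ≈ 0.117.

0.117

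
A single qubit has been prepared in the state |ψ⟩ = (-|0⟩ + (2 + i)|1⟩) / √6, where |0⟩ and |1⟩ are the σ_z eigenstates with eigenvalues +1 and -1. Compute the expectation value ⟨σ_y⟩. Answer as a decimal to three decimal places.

-0.333

⟨σ_y⟩ = 2 Im(a* b)/(|a|²+|b|²) with a = -1, b = (2 + i).
a* b = (-2 - i), so ⟨σ_y⟩ = -2/6.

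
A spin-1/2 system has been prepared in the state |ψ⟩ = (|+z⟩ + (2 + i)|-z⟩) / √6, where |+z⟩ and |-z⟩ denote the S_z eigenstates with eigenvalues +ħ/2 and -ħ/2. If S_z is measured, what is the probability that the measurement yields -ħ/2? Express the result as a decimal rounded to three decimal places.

0.833

The -ħ/2 outcome corresponds to |-z⟩. Its amplitude in |ψ⟩ is (2 + i)/√6.
P = |2 + i|² / 6 = 5/6.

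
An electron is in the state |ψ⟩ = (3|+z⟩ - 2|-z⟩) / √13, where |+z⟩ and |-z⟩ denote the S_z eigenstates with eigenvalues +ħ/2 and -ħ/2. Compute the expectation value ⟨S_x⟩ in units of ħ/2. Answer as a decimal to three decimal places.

-0.923

⟨σ_x⟩ = 2 Re(a* b)/(|a|²+|b|²) with a = 3, b = -2.
a* b = -6, so ⟨σ_x⟩ = -12/13.
⟨S_x⟩ = (ħ/2)·⟨σ_x⟩.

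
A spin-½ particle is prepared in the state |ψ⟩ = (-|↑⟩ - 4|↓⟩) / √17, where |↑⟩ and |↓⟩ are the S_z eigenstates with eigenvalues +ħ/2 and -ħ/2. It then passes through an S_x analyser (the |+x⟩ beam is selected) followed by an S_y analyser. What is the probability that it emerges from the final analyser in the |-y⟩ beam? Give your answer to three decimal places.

First analyser (S_x): P(|+x⟩) = |⟨+x|ψ⟩|² = 25/34.
After stage 1 the state is |+x⟩; P(|-y⟩) = |⟨-y|+x⟩|² = 1/2.
Joint probability = 25/34 × 1/2 = 0.368.

0.368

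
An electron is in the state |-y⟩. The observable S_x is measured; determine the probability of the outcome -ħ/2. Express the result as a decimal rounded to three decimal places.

In the S_z basis, |-y⟩ = (|+z⟩ - i|-z⟩)/√2 and |-x⟩ = (|+z⟩ - |-z⟩)/√2.
|⟨-x|-y⟩|² = 1/2.

0.500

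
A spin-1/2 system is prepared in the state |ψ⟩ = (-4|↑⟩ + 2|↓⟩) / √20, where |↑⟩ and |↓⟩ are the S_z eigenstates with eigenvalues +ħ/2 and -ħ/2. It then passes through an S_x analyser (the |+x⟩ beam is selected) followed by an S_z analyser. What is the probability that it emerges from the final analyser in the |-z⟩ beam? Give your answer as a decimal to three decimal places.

First analyser (S_x): P(|+x⟩) = |⟨+x|ψ⟩|² = 4/40.
After stage 1 the state is |+x⟩; P(|-z⟩) = |⟨-z|+x⟩|² = 1/2.
Joint probability = 4/40 × 1/2 = 0.050.

0.050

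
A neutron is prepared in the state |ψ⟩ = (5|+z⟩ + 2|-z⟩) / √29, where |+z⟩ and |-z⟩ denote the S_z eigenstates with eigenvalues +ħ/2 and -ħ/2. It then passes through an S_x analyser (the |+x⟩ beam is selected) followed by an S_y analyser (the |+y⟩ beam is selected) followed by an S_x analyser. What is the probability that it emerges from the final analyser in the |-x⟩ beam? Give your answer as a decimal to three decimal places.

First analyser (S_x): P(|+x⟩) = |⟨+x|ψ⟩|² = 49/58.
After stage 1 the state is |+x⟩; P(|+y⟩) = |⟨+y|+x⟩|² = 1/2.
After stage 2 the state is |+y⟩; P(|-x⟩) = |⟨-x|+y⟩|² = 1/2.
Joint probability = 49/58 × 1/2 × 1/2 = 0.211.

0.211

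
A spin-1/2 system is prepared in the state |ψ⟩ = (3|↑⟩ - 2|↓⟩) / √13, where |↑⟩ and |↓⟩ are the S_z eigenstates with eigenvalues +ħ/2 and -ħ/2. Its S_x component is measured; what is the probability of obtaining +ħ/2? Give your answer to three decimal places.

|+x⟩ = (|↑⟩ + |↓⟩)/√2, so ⟨+x|ψ⟩ = (1) / (√2·√13).
P = |1|² / 26 = 1/26.

0.038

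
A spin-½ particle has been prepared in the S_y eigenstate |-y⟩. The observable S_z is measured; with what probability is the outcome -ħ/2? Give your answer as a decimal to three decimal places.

In the S_z basis, |-y⟩ = (|↑⟩ - i|↓⟩)/√2 and |-z⟩ = |↓⟩.
|⟨-z|-y⟩|² = 1/2.

0.500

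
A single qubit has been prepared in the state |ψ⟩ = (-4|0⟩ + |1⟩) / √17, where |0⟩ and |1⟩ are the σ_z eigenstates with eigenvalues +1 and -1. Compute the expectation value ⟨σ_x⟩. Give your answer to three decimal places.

⟨σ_x⟩ = 2 Re(a* b)/(|a|²+|b|²) with a = -4, b = 1.
a* b = -4, so ⟨σ_x⟩ = -8/17.

-0.471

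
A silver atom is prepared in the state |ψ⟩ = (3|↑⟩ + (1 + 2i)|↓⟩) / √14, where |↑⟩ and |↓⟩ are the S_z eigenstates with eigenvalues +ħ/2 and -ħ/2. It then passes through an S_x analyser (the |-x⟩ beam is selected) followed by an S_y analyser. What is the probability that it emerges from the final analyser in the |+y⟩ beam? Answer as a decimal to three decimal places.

0.143

First analyser (S_x): P(|-x⟩) = |⟨-x|ψ⟩|² = 8/28.
After stage 1 the state is |-x⟩; P(|+y⟩) = |⟨+y|-x⟩|² = 1/2.
Joint probability = 8/28 × 1/2 = 0.143.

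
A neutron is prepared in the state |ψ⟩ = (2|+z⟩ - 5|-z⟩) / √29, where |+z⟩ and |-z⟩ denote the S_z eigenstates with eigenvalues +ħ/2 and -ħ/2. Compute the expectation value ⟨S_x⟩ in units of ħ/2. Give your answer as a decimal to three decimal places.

⟨σ_x⟩ = 2 Re(a* b)/(|a|²+|b|²) with a = 2, b = -5.
a* b = -10, so ⟨σ_x⟩ = -20/29.
⟨S_x⟩ = (ħ/2)·⟨σ_x⟩.

-0.690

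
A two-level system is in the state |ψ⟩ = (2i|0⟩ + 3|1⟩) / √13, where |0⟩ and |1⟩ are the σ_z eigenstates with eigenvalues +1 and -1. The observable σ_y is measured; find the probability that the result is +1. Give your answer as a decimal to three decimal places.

0.038

|+y⟩ = (|0⟩ + i|1⟩)/√2, so ⟨+y|ψ⟩ = (-i) / (√2·√13).
P = |-i|² / 26 = 1/26.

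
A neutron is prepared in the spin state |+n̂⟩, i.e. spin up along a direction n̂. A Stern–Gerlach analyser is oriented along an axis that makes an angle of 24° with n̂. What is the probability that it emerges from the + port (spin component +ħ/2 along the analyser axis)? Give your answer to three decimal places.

For spin-½, the probability of finding spin-up along an axis at angle θ to the initial spin direction is cos²(θ/2); spin-down is sin²(θ/2).
θ = 24°, so P = cos²(12°) ≈ 0.957.

0.957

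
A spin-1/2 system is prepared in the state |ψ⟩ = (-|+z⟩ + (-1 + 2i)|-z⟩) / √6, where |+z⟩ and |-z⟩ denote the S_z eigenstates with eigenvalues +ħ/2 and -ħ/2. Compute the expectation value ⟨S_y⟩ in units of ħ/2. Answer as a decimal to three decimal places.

-0.667

⟨σ_y⟩ = 2 Im(a* b)/(|a|²+|b|²) with a = -1, b = (-1 + 2i).
a* b = (1 - 2i), so ⟨σ_y⟩ = -4/6.
⟨S_y⟩ = (ħ/2)·⟨σ_y⟩.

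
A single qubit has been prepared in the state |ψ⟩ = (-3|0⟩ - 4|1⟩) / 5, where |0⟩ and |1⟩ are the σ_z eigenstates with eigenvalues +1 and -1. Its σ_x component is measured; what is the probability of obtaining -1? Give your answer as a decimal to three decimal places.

0.020

|-x⟩ = (|0⟩ - |1⟩)/√2, so ⟨-x|ψ⟩ = (1) / (√2·5).
P = |1|² / 50 = 1/50.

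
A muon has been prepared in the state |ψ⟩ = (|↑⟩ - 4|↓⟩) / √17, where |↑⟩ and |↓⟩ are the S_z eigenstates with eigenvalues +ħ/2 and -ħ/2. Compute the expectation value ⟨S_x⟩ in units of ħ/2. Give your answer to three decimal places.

⟨σ_x⟩ = 2 Re(a* b)/(|a|²+|b|²) with a = 1, b = -4.
a* b = -4, so ⟨σ_x⟩ = -8/17.
⟨S_x⟩ = (ħ/2)·⟨σ_x⟩.

-0.471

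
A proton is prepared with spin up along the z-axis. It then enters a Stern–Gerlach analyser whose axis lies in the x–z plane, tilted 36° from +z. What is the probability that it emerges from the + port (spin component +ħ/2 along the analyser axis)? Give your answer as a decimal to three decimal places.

0.905

For spin-½, the probability of finding spin-up along an axis at angle θ to the initial spin direction is cos²(θ/2); spin-down is sin²(θ/2).
θ = 36°, so P = cos²(18°) ≈ 0.905.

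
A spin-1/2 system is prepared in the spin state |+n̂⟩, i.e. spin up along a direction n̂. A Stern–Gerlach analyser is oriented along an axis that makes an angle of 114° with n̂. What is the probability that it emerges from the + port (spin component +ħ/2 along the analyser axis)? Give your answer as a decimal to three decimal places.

For spin-½, the probability of finding spin-up along an axis at angle θ to the initial spin direction is cos²(θ/2); spin-down is sin²(θ/2).
θ = 114°, so P = cos²(57°) ≈ 0.297.

0.297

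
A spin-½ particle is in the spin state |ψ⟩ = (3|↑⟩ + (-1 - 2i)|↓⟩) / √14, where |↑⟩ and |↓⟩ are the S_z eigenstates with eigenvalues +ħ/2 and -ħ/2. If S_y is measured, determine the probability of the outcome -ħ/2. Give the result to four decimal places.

|-y⟩ = (|↑⟩ - i|↓⟩)/√2, so ⟨-y|ψ⟩ = (5 - i) / (√2·√14).
P = |5 - i|² / 28 = 26/28.

0.9286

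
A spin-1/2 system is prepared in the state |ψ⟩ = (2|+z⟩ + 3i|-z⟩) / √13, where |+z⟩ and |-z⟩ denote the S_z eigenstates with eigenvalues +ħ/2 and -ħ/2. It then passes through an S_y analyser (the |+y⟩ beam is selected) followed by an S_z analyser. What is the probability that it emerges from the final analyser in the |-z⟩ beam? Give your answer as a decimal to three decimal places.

First analyser (S_y): P(|+y⟩) = |⟨+y|ψ⟩|² = 25/26.
After stage 1 the state is |+y⟩; P(|-z⟩) = |⟨-z|+y⟩|² = 1/2.
Joint probability = 25/26 × 1/2 = 0.481.

0.481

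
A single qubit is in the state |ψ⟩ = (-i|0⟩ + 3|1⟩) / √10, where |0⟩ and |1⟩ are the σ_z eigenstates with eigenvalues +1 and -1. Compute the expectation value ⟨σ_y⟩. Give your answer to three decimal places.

0.600

⟨σ_y⟩ = 2 Im(a* b)/(|a|²+|b|²) with a = -i, b = 3.
a* b = 3i, so ⟨σ_y⟩ = 6/10.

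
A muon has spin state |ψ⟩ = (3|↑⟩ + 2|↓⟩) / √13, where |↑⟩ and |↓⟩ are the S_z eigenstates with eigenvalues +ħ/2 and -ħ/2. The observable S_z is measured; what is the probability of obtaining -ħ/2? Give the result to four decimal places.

0.3077

The -ħ/2 outcome corresponds to |↓⟩. Its amplitude in |ψ⟩ is 2/√13.
P = |2|² / 13 = 4/13.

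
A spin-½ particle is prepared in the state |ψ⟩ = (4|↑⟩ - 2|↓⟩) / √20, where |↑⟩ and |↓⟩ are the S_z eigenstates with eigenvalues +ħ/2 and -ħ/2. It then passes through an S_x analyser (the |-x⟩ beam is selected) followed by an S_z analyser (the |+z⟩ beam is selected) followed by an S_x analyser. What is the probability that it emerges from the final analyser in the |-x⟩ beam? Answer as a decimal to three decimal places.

First analyser (S_x): P(|-x⟩) = |⟨-x|ψ⟩|² = 36/40.
After stage 1 the state is |-x⟩; P(|+z⟩) = |⟨+z|-x⟩|² = 1/2.
After stage 2 the state is |+z⟩; P(|-x⟩) = |⟨-x|+z⟩|² = 1/2.
Joint probability = 36/40 × 1/2 × 1/2 = 0.225.

0.225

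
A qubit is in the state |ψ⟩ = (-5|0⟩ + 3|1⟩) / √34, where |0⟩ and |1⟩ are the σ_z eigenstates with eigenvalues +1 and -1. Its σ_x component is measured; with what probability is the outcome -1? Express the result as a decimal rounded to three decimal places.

0.941

|-x⟩ = (|0⟩ - |1⟩)/√2, so ⟨-x|ψ⟩ = (-8) / (√2·√34).
P = |-8|² / 68 = 64/68.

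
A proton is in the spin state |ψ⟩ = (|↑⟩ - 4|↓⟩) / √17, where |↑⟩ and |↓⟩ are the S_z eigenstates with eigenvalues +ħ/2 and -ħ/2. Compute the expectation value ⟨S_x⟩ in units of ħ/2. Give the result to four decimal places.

⟨σ_x⟩ = 2 Re(a* b)/(|a|²+|b|²) with a = 1, b = -4.
a* b = -4, so ⟨σ_x⟩ = -8/17.
⟨S_x⟩ = (ħ/2)·⟨σ_x⟩.

-0.4706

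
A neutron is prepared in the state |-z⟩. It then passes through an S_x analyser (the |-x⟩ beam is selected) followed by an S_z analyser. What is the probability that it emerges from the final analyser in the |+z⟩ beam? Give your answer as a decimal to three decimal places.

0.250

First analyser (S_x): from |-z⟩, P(|-x⟩) = 1/2.
After stage 1 the state is |-x⟩; P(|+z⟩) = |⟨+z|-x⟩|² = 1/2.
Joint probability = 1/2 × 1/2 = 0.250.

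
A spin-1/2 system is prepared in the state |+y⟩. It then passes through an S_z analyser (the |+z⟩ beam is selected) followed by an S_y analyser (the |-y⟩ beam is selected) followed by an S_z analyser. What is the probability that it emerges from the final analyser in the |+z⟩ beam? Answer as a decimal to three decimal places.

0.125

First analyser (S_z): from |+y⟩, P(|+z⟩) = 1/2.
After stage 1 the state is |+z⟩; P(|-y⟩) = |⟨-y|+z⟩|² = 1/2.
After stage 2 the state is |-y⟩; P(|+z⟩) = |⟨+z|-y⟩|² = 1/2.
Joint probability = 1/2 × 1/2 × 1/2 = 0.125.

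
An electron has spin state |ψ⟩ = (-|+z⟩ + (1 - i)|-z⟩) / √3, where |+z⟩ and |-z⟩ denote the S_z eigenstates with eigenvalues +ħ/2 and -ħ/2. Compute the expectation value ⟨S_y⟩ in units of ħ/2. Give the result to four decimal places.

0.6667

⟨σ_y⟩ = 2 Im(a* b)/(|a|²+|b|²) with a = -1, b = (1 - i).
a* b = (-1 + i), so ⟨σ_y⟩ = 2/3.
⟨S_y⟩ = (ħ/2)·⟨σ_y⟩.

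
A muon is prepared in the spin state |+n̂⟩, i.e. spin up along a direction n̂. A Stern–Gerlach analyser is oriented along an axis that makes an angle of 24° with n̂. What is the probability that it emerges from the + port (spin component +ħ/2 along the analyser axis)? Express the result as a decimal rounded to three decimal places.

0.957

For spin-½, the probability of finding spin-up along an axis at angle θ to the initial spin direction is cos²(θ/2); spin-down is sin²(θ/2).
θ = 24°, so P = cos²(12°) ≈ 0.957.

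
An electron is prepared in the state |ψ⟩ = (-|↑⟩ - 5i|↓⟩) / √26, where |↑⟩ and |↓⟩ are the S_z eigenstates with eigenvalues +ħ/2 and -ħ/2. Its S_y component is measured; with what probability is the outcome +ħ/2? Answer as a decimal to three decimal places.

0.692

|+y⟩ = (|↑⟩ + i|↓⟩)/√2, so ⟨+y|ψ⟩ = (-6) / (√2·√26).
P = |-6|² / 52 = 36/52.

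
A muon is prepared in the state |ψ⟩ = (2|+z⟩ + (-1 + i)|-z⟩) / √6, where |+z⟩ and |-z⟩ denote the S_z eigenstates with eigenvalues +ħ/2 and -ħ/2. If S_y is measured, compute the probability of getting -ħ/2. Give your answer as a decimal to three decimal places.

0.167

|-y⟩ = (|+z⟩ - i|-z⟩)/√2, so ⟨-y|ψ⟩ = (1 - i) / (√2·√6).
P = |1 - i|² / 12 = 2/12.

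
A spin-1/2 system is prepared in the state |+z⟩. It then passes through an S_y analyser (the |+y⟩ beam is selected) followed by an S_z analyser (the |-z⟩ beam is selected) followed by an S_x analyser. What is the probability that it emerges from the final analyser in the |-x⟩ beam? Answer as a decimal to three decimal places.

0.125

First analyser (S_y): from |+z⟩, P(|+y⟩) = 1/2.
After stage 1 the state is |+y⟩; P(|-z⟩) = |⟨-z|+y⟩|² = 1/2.
After stage 2 the state is |-z⟩; P(|-x⟩) = |⟨-x|-z⟩|² = 1/2.
Joint probability = 1/2 × 1/2 × 1/2 = 0.125.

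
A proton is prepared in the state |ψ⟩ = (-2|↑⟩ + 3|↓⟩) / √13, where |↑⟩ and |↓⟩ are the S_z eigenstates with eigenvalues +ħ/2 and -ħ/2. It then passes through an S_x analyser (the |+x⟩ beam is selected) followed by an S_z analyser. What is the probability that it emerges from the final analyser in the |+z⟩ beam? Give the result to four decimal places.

0.0192

First analyser (S_x): P(|+x⟩) = |⟨+x|ψ⟩|² = 1/26.
After stage 1 the state is |+x⟩; P(|+z⟩) = |⟨+z|+x⟩|² = 1/2.
Joint probability = 1/26 × 1/2 = 0.0192.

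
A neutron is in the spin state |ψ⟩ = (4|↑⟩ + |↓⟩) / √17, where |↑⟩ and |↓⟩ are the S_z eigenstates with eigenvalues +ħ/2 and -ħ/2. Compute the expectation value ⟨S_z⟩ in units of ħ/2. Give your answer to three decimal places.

⟨σ_z⟩ = |a|² - |b|² divided by |a|²+|b|², with a, b the |↑⟩, |↓⟩ amplitudes.
= (16 - 1)/17 = 15/17.
⟨S_z⟩ = (ħ/2)·⟨σ_z⟩.

0.882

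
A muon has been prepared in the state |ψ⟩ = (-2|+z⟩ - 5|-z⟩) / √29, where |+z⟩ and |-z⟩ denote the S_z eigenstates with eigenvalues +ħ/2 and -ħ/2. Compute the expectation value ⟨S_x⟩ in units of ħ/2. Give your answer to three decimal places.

⟨σ_x⟩ = 2 Re(a* b)/(|a|²+|b|²) with a = -2, b = -5.
a* b = 10, so ⟨σ_x⟩ = 20/29.
⟨S_x⟩ = (ħ/2)·⟨σ_x⟩.

0.690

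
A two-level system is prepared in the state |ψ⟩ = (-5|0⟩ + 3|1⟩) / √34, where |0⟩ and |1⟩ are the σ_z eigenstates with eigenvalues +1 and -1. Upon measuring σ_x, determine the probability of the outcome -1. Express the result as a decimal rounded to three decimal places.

0.941

|-x⟩ = (|0⟩ - |1⟩)/√2, so ⟨-x|ψ⟩ = (-8) / (√2·√34).
P = |-8|² / 68 = 64/68.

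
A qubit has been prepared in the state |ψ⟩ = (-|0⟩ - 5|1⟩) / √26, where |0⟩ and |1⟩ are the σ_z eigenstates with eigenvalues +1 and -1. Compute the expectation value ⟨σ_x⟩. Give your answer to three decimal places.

0.385

⟨σ_x⟩ = 2 Re(a* b)/(|a|²+|b|²) with a = -1, b = -5.
a* b = 5, so ⟨σ_x⟩ = 10/26.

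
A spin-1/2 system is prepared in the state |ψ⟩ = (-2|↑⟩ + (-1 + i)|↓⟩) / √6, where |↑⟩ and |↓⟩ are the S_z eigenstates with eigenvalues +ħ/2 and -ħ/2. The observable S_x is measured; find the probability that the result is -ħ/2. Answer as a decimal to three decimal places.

0.167

|-x⟩ = (|↑⟩ - |↓⟩)/√2, so ⟨-x|ψ⟩ = (-1 - i) / (√2·√6).
P = |-1 - i|² / 12 = 2/12.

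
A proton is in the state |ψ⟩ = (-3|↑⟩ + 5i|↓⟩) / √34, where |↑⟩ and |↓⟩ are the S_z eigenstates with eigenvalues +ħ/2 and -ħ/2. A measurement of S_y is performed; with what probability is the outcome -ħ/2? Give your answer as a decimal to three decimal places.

|-y⟩ = (|↑⟩ - i|↓⟩)/√2, so ⟨-y|ψ⟩ = (-8) / (√2·√34).
P = |-8|² / 68 = 64/68.

0.941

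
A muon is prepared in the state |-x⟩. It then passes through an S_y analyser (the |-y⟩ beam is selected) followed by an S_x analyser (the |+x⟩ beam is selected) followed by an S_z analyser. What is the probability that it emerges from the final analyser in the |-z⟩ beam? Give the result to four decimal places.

0.1250

First analyser (S_y): from |-x⟩, P(|-y⟩) = 1/2.
After stage 1 the state is |-y⟩; P(|+x⟩) = |⟨+x|-y⟩|² = 1/2.
After stage 2 the state is |+x⟩; P(|-z⟩) = |⟨-z|+x⟩|² = 1/2.
Joint probability = 1/2 × 1/2 × 1/2 = 0.1250.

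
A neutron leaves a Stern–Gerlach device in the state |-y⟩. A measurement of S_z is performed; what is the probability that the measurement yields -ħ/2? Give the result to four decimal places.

In the S_z basis, |-y⟩ = (|+z⟩ - i|-z⟩)/√2 and |-z⟩ = |-z⟩.
|⟨-z|-y⟩|² = 1/2.

0.5000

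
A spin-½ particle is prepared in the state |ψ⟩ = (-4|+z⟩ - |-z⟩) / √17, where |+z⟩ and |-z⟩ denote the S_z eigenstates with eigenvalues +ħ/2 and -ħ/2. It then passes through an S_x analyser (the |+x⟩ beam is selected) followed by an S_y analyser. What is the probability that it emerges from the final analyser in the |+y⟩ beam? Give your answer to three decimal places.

0.368

First analyser (S_x): P(|+x⟩) = |⟨+x|ψ⟩|² = 25/34.
After stage 1 the state is |+x⟩; P(|+y⟩) = |⟨+y|+x⟩|² = 1/2.
Joint probability = 25/34 × 1/2 = 0.368.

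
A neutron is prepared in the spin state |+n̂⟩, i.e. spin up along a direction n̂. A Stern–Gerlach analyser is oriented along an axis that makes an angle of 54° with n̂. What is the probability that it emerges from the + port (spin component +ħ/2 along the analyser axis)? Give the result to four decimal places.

For spin-½, the probability of finding spin-up along an axis at angle θ to the initial spin direction is cos²(θ/2); spin-down is sin²(θ/2).
θ = 54°, so P = cos²(27°) ≈ 0.7939.

0.7939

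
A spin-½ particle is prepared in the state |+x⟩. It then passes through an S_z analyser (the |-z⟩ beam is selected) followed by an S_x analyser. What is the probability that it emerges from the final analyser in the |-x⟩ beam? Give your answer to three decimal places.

First analyser (S_z): from |+x⟩, P(|-z⟩) = 1/2.
After stage 1 the state is |-z⟩; P(|-x⟩) = |⟨-x|-z⟩|² = 1/2.
Joint probability = 1/2 × 1/2 = 0.250.

0.250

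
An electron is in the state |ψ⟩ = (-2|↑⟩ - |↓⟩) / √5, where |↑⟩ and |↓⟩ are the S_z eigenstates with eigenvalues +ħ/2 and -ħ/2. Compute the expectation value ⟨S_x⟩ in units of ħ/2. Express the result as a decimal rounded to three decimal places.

0.800

⟨σ_x⟩ = 2 Re(a* b)/(|a|²+|b|²) with a = -2, b = -1.
a* b = 2, so ⟨σ_x⟩ = 4/5.
⟨S_x⟩ = (ħ/2)·⟨σ_x⟩.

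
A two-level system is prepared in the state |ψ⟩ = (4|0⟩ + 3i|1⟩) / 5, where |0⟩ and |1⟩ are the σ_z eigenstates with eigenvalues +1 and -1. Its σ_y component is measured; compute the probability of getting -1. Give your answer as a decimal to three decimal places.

|-y⟩ = (|0⟩ - i|1⟩)/√2, so ⟨-y|ψ⟩ = (1) / (√2·5).
P = |1|² / 50 = 1/50.

0.020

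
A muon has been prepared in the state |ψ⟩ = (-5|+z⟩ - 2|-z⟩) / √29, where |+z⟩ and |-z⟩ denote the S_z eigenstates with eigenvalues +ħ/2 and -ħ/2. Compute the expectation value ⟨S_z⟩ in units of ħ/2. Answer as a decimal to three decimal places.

⟨σ_z⟩ = |a|² - |b|² divided by |a|²+|b|², with a, b the |+z⟩, |-z⟩ amplitudes.
= (25 - 4)/29 = 21/29.
⟨S_z⟩ = (ħ/2)·⟨σ_z⟩.

0.724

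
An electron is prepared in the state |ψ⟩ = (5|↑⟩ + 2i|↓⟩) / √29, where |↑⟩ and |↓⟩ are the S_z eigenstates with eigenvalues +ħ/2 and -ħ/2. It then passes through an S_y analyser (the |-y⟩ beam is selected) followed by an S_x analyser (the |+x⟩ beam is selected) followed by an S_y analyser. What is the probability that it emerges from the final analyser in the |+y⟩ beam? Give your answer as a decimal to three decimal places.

0.039

First analyser (S_y): P(|-y⟩) = |⟨-y|ψ⟩|² = 9/58.
After stage 1 the state is |-y⟩; P(|+x⟩) = |⟨+x|-y⟩|² = 1/2.
After stage 2 the state is |+x⟩; P(|+y⟩) = |⟨+y|+x⟩|² = 1/2.
Joint probability = 9/58 × 1/2 × 1/2 = 0.039.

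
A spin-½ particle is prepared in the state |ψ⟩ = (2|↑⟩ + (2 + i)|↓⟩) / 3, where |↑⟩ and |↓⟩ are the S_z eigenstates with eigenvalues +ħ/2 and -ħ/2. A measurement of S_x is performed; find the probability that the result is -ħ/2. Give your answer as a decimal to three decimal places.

0.056

|-x⟩ = (|↑⟩ - |↓⟩)/√2, so ⟨-x|ψ⟩ = (-i) / (√2·3).
P = |-i|² / 18 = 1/18.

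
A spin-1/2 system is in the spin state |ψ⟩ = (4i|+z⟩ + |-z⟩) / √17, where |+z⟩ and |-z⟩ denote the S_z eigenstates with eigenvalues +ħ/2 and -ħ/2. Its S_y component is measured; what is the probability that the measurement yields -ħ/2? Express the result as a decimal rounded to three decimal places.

|-y⟩ = (|+z⟩ - i|-z⟩)/√2, so ⟨-y|ψ⟩ = (5i) / (√2·√17).
P = |5i|² / 34 = 25/34.

0.735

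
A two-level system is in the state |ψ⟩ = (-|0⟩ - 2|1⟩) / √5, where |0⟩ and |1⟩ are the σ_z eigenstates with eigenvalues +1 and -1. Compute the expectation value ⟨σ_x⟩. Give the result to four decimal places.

⟨σ_x⟩ = 2 Re(a* b)/(|a|²+|b|²) with a = -1, b = -2.
a* b = 2, so ⟨σ_x⟩ = 4/5.

0.8000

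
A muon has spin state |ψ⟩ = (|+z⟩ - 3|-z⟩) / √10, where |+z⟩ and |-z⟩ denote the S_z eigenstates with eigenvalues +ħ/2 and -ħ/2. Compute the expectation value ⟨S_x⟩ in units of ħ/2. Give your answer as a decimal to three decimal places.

⟨σ_x⟩ = 2 Re(a* b)/(|a|²+|b|²) with a = 1, b = -3.
a* b = -3, so ⟨σ_x⟩ = -6/10.
⟨S_x⟩ = (ħ/2)·⟨σ_x⟩.

-0.600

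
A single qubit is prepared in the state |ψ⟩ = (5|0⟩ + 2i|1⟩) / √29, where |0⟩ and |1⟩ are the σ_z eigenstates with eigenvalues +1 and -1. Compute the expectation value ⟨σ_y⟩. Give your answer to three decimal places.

⟨σ_y⟩ = 2 Im(a* b)/(|a|²+|b|²) with a = 5, b = 2i.
a* b = 10i, so ⟨σ_y⟩ = 20/29.

0.690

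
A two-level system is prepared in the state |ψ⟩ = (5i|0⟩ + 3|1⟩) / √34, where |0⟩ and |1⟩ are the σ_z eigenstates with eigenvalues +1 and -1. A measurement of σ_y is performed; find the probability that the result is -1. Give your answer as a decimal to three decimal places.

0.941

|-y⟩ = (|0⟩ - i|1⟩)/√2, so ⟨-y|ψ⟩ = (8i) / (√2·√34).
P = |8i|² / 68 = 64/68.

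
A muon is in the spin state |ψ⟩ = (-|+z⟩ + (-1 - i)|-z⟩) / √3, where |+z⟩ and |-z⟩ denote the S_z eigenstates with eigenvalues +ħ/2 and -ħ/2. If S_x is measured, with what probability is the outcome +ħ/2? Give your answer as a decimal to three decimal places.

0.833

|+x⟩ = (|+z⟩ + |-z⟩)/√2, so ⟨+x|ψ⟩ = (-2 - i) / (√2·√3).
P = |-2 - i|² / 6 = 5/6.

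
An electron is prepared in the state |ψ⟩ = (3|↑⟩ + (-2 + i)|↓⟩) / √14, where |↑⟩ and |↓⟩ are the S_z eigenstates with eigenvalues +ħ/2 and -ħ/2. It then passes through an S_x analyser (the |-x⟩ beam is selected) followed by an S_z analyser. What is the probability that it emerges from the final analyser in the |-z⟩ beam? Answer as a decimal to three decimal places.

First analyser (S_x): P(|-x⟩) = |⟨-x|ψ⟩|² = 26/28.
After stage 1 the state is |-x⟩; P(|-z⟩) = |⟨-z|-x⟩|² = 1/2.
Joint probability = 26/28 × 1/2 = 0.464.

0.464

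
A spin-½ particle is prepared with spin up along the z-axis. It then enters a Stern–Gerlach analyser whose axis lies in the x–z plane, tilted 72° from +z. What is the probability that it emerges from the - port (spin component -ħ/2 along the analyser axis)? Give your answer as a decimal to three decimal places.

0.345

For spin-½, the probability of finding spin-up along an axis at angle θ to the initial spin direction is cos²(θ/2); spin-down is sin²(θ/2).
θ = 72°, so P = sin²(36°) ≈ 0.345.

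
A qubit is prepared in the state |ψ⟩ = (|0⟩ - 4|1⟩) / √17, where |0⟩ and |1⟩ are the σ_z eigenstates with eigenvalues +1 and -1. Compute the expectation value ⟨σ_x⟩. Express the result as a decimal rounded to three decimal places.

⟨σ_x⟩ = 2 Re(a* b)/(|a|²+|b|²) with a = 1, b = -4.
a* b = -4, so ⟨σ_x⟩ = -8/17.

-0.471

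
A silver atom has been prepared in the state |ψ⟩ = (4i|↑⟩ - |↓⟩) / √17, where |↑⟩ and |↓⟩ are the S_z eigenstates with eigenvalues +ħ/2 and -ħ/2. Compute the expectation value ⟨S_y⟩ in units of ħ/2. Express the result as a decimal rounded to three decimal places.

0.471

⟨σ_y⟩ = 2 Im(a* b)/(|a|²+|b|²) with a = 4i, b = -1.
a* b = 4i, so ⟨σ_y⟩ = 8/17.
⟨S_y⟩ = (ħ/2)·⟨σ_y⟩.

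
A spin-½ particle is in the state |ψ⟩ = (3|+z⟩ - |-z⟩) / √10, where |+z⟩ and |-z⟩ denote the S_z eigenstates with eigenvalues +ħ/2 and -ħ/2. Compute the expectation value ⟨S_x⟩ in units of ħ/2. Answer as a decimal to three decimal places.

-0.600

⟨σ_x⟩ = 2 Re(a* b)/(|a|²+|b|²) with a = 3, b = -1.
a* b = -3, so ⟨σ_x⟩ = -6/10.
⟨S_x⟩ = (ħ/2)·⟨σ_x⟩.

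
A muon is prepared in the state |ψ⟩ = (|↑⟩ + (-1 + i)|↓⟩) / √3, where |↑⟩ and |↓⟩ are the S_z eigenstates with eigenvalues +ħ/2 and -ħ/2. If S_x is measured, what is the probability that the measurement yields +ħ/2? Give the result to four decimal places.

0.1667

|+x⟩ = (|↑⟩ + |↓⟩)/√2, so ⟨+x|ψ⟩ = (i) / (√2·√3).
P = |i|² / 6 = 1/6.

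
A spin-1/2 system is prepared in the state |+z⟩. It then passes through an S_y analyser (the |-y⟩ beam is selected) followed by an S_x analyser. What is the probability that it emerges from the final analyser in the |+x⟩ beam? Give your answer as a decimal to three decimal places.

0.250

First analyser (S_y): from |+z⟩, P(|-y⟩) = 1/2.
After stage 1 the state is |-y⟩; P(|+x⟩) = |⟨+x|-y⟩|² = 1/2.
Joint probability = 1/2 × 1/2 = 0.250.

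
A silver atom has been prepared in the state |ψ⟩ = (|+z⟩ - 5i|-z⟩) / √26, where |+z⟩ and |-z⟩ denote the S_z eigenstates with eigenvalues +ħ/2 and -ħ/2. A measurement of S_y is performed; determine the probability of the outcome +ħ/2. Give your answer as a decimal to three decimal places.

0.308

|+y⟩ = (|+z⟩ + i|-z⟩)/√2, so ⟨+y|ψ⟩ = (-4) / (√2·√26).
P = |-4|² / 52 = 16/52.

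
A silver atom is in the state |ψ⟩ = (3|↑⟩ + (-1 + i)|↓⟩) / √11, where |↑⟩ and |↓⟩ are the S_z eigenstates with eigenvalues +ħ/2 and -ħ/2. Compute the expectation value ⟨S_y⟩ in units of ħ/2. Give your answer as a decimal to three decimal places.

0.545

⟨σ_y⟩ = 2 Im(a* b)/(|a|²+|b|²) with a = 3, b = (-1 + i).
a* b = (-3 + 3i), so ⟨σ_y⟩ = 6/11.
⟨S_y⟩ = (ħ/2)·⟨σ_y⟩.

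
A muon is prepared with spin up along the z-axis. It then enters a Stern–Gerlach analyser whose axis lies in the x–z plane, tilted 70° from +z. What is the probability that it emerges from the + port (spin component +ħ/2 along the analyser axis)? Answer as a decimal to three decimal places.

For spin-½, the probability of finding spin-up along an axis at angle θ to the initial spin direction is cos²(θ/2); spin-down is sin²(θ/2).
θ = 70°, so P = cos²(35°) ≈ 0.671.

0.671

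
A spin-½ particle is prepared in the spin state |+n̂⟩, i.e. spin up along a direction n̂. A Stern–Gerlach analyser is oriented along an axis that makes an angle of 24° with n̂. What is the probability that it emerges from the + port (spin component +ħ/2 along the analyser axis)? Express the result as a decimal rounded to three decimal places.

For spin-½, the probability of finding spin-up along an axis at angle θ to the initial spin direction is cos²(θ/2); spin-down is sin²(θ/2).
θ = 24°, so P = cos²(12°) ≈ 0.957.

0.957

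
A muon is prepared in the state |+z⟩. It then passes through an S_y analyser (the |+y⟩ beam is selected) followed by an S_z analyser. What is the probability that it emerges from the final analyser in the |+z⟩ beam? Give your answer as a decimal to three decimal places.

First analyser (S_y): from |+z⟩, P(|+y⟩) = 1/2.
After stage 1 the state is |+y⟩; P(|+z⟩) = |⟨+z|+y⟩|² = 1/2.
Joint probability = 1/2 × 1/2 = 0.250.

0.250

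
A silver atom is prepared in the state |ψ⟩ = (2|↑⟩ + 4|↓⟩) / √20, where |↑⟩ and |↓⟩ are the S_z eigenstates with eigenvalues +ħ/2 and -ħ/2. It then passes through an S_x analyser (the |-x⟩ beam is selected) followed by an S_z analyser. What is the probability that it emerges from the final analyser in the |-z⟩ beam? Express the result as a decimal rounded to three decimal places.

0.050

First analyser (S_x): P(|-x⟩) = |⟨-x|ψ⟩|² = 4/40.
After stage 1 the state is |-x⟩; P(|-z⟩) = |⟨-z|-x⟩|² = 1/2.
Joint probability = 4/40 × 1/2 = 0.050.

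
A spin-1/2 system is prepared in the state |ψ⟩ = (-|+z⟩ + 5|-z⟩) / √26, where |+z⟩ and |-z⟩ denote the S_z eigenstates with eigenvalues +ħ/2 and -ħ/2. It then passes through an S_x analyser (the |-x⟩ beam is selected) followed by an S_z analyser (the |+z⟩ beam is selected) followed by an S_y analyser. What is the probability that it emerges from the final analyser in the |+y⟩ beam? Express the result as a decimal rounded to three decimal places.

0.173

First analyser (S_x): P(|-x⟩) = |⟨-x|ψ⟩|² = 36/52.
After stage 1 the state is |-x⟩; P(|+z⟩) = |⟨+z|-x⟩|² = 1/2.
After stage 2 the state is |+z⟩; P(|+y⟩) = |⟨+y|+z⟩|² = 1/2.
Joint probability = 36/52 × 1/2 × 1/2 = 0.173.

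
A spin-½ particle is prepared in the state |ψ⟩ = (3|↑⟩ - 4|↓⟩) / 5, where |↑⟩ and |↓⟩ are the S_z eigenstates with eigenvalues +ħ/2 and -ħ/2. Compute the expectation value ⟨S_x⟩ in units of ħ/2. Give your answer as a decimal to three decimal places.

-0.960

⟨σ_x⟩ = 2 Re(a* b)/(|a|²+|b|²) with a = 3, b = -4.
a* b = -12, so ⟨σ_x⟩ = -24/25.
⟨S_x⟩ = (ħ/2)·⟨σ_x⟩.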